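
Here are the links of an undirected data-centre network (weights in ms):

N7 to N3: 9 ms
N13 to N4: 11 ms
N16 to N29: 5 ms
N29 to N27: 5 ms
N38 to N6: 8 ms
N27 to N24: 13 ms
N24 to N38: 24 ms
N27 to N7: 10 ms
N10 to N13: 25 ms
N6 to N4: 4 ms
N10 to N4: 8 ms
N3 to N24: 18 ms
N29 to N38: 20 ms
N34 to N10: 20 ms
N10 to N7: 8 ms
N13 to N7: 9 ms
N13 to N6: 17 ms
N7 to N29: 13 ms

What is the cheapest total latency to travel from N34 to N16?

Compare a few routes:
N34–N10–N7–N29–N16: 20+8+13+5 = 46
N34–N10–N4–N6–N38–N29–N16: 20+8+4+8+20+5 = 65
N34–N10–N7–N27–N29–N16: 20+8+10+5+5 = 48
N34–N10–N4–N13–N7–N29–N16: 20+8+11+9+13+5 = 66
Cheapest is N34–N10–N7–N29–N16 at 46 ms.

46 ms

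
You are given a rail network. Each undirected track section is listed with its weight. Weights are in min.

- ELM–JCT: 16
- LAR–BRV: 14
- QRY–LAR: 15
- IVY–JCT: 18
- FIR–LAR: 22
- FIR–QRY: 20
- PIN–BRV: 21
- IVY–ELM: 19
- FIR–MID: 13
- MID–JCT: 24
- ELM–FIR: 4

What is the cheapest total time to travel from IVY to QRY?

Enumerating some paths:
IVY–JCT–ELM–FIR–QRY: 18+16+4+20 = 58
IVY–ELM–FIR–QRY: 19+4+20 = 43
The minimum is 43 min via IVY–ELM–FIR–QRY.

43 min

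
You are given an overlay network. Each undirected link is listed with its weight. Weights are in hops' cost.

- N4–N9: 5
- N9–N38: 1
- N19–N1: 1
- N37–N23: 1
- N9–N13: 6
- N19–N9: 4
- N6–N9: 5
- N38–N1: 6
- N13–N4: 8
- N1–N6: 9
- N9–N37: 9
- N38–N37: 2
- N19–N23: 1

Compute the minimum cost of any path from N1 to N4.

Enumerating some paths:
N1 - N19 - N9 - N4: 1+4+5 = 10
N1 - N19 - N23 - N37 - N38 - N9 - N4: 1+1+1+2+1+5 = 11
Cheapest is N1 - N19 - N9 - N4 at 10 hops' cost.

10 hops' cost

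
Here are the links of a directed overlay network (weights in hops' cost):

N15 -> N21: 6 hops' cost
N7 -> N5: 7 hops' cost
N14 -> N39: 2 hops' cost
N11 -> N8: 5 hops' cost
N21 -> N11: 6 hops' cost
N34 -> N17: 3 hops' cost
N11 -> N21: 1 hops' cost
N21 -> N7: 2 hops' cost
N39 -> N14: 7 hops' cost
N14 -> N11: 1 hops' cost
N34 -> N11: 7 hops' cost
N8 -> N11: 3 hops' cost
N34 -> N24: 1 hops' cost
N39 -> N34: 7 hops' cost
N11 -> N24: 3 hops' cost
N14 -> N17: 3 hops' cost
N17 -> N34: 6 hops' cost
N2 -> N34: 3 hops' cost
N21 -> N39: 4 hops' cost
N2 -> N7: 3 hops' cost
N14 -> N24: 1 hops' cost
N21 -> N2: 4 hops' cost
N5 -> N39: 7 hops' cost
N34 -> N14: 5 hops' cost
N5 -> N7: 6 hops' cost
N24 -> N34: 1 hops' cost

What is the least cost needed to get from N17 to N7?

Candidate routes:
N17–N34–N14–N11–N21–N2–N7: 6+5+1+1+4+3 = 20
N17–N34–N11–N21–N2–N7: 6+7+1+4+3 = 21
N17–N34–N14–N11–N21–N7: 6+5+1+1+2 = 15
N17–N34–N11–N21–N7: 6+7+1+2 = 16
Cheapest is N17–N34–N14–N11–N21–N7 at 15 hops' cost.

15 hops' cost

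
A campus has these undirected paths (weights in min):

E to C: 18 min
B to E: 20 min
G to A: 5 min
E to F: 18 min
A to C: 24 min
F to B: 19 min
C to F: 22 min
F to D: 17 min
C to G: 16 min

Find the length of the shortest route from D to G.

Shortest distances from D:
D: 0
F: 17  (via D)
E: 35  (via F)
B: 36  (via F)
C: 39  (via F)
G: 55  (via C)
Shortest route: D → F → C → G = 55 min.

55 min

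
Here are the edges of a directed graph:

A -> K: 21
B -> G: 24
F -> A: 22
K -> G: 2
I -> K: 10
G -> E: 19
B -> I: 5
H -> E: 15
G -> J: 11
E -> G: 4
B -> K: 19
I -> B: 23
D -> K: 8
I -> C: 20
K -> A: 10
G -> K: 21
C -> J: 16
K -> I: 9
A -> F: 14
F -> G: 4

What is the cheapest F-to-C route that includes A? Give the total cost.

Shortest F→A: F → A = 22
Shortest A→C: A → K → I → C = 50
Total via A: 22 + 50 = 72.

72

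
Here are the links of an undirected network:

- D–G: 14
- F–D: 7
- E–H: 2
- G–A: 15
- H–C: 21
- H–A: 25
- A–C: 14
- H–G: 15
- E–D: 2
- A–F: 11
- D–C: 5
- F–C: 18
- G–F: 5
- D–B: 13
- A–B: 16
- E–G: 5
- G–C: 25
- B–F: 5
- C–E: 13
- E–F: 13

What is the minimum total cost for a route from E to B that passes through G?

Best E to G: E → G costing 5
Best G to B: G → F → B costing 10
Total via G: 5 + 10 = 15.

15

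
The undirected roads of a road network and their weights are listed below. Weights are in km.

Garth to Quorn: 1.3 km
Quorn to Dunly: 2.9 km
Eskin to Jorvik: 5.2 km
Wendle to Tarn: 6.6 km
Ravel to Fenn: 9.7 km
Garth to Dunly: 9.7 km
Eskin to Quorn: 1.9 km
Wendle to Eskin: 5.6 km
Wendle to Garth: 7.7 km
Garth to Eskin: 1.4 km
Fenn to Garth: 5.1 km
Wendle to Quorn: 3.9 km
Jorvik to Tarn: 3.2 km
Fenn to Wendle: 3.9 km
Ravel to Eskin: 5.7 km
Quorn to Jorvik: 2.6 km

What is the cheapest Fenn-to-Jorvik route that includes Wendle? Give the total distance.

Best Fenn to Wendle: Fenn → Wendle costing 3.9
Shortest Wendle→Jorvik: Wendle → Quorn → Jorvik = 6.5
Total via Wendle: 3.9 + 6.5 = 10.4 km.

10.4 km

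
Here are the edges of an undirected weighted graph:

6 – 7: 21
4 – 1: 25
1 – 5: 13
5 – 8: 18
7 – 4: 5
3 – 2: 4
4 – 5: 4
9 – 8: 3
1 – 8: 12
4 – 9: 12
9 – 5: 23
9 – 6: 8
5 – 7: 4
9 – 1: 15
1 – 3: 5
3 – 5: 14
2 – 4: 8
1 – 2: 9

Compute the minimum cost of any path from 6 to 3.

Shortest distances from 6:
6: 0
9: 8  (via 6)
8: 11  (via 9)
4: 20  (via 9)
7: 21  (via 6)
1: 23  (via 9)
5: 24  (via 4)
2: 28  (via 4)
3: 28  (via 1)
Shortest route: 6 → 9 → 1 → 3 = 28.

28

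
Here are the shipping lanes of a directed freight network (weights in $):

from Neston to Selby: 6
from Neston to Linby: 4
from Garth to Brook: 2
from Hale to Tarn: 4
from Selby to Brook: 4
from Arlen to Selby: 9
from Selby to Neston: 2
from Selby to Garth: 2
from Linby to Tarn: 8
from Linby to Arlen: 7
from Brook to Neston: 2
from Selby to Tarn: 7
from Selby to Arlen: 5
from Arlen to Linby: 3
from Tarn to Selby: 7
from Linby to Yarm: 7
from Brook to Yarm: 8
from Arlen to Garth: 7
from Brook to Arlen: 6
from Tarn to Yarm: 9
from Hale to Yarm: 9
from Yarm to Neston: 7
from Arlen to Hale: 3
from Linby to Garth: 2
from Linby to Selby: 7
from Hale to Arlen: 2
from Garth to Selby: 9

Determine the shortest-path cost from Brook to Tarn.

$13

Enumerating some paths:
Brook - Arlen - Linby - Tarn: 6+3+8 = 17
Brook - Neston - Selby - Tarn: 2+6+7 = 15
Brook - Arlen - Hale - Tarn: 6+3+4 = 13
Brook - Neston - Linby - Tarn: 2+4+8 = 14
The minimum is $13 via Brook - Arlen - Hale - Tarn.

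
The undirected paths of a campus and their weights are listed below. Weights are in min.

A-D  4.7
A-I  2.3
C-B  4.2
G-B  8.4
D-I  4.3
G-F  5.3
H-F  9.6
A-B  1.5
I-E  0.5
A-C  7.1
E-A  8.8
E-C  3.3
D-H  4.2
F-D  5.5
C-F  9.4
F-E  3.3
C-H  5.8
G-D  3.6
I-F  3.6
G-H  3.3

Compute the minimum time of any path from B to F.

Settle nodes by increasing distance from B:
B: 0
A: 1.5  (via B)
I: 3.8  (via A)
C: 4.2  (via B)
E: 4.3  (via I)
D: 6.2  (via A)
F: 7.4  (via I)
Shortest route: B → A → I → F = 7.4 min.

7.4 min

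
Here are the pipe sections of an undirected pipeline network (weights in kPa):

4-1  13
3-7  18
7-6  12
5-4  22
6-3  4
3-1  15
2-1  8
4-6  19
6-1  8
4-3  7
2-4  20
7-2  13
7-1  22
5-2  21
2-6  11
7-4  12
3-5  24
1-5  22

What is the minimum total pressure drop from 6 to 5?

Running Dijkstra from 6:
6: 0
3: 4  (via 6)
1: 8  (via 6)
2: 11  (via 6)
4: 11  (via 3)
7: 12  (via 6)
5: 28  (via 3)
Shortest route: 6–3–5 = 28 kPa.

28 kPa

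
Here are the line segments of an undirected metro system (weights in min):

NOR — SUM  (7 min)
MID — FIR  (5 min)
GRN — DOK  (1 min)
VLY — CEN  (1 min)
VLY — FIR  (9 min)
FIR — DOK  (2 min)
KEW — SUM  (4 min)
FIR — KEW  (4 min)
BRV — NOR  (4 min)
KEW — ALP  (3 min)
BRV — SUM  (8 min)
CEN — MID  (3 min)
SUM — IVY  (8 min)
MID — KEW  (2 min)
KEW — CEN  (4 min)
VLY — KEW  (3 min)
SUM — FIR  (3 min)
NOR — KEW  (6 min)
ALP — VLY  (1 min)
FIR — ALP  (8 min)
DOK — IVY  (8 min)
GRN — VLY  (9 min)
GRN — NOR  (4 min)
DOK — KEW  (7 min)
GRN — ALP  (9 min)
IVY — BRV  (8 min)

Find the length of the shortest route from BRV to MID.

Settle nodes by increasing distance from BRV:
BRV: 0
NOR: 4  (via BRV)
SUM: 8  (via BRV)
IVY: 8  (via BRV)
GRN: 8  (via NOR)
DOK: 9  (via GRN)
KEW: 10  (via NOR)
FIR: 11  (via SUM)
MID: 12  (via KEW)
Shortest route: BRV → NOR → KEW → MID = 12 min.

12 min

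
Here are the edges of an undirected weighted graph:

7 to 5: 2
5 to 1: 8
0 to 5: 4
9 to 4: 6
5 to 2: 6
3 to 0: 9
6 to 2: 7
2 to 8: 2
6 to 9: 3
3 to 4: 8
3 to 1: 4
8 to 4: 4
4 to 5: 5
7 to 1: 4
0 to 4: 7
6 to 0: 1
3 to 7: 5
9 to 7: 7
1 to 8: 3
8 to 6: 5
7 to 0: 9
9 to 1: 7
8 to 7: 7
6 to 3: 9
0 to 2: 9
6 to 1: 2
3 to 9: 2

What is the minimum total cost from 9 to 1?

5

Shortest distances from 9:
9: 0
3: 2  (via 9)
6: 3  (via 9)
0: 4  (via 6)
1: 5  (via 6)
Shortest route: 9–6–1 = 5.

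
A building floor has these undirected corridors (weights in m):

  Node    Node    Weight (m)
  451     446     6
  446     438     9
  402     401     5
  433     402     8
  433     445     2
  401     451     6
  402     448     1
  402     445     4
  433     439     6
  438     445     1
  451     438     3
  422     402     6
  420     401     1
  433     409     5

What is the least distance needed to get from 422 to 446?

20 m

Shortest distances from 422:
422: 0
402: 6  (via 422)
448: 7  (via 402)
445: 10  (via 402)
438: 11  (via 445)
401: 11  (via 402)
433: 12  (via 445)
420: 12  (via 401)
451: 14  (via 438)
409: 17  (via 433)
439: 18  (via 433)
446: 20  (via 438)
Shortest route: 422 → 402 → 445 → 438 → 446 = 20 m.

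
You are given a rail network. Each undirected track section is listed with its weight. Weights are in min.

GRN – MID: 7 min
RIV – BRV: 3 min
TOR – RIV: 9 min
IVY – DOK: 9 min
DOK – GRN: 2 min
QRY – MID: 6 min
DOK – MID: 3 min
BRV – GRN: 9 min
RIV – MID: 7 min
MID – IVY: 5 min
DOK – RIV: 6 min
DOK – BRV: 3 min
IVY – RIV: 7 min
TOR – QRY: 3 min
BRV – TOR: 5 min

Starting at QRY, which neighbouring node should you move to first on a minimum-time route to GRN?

MID

Enumerating some paths:
QRY → MID → DOK → GRN: 6+3+2 = 11
QRY → MID → GRN: 6+7 = 13
QRY → TOR → BRV → DOK → GRN: 3+5+3+2 = 13
The minimum is 11 min via QRY → MID → DOK → GRN.
So from QRY the first move is to MID.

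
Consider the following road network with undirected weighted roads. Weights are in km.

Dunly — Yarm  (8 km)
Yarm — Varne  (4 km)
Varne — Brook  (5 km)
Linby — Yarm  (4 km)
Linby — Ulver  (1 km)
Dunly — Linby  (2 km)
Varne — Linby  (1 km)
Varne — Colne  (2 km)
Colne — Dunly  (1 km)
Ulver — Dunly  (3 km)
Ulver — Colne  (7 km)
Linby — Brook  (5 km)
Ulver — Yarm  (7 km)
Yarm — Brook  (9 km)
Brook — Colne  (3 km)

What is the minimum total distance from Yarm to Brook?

9 km

Compare a few routes:
Yarm–Linby–Varne–Brook: 4+1+5 = 10
Yarm–Brook: 9 = 9
Yarm–Linby–Varne–Colne–Brook: 4+1+2+3 = 10
Yarm–Linby–Dunly–Colne–Brook: 4+2+1+3 = 10
The minimum is 9 km via Yarm–Brook.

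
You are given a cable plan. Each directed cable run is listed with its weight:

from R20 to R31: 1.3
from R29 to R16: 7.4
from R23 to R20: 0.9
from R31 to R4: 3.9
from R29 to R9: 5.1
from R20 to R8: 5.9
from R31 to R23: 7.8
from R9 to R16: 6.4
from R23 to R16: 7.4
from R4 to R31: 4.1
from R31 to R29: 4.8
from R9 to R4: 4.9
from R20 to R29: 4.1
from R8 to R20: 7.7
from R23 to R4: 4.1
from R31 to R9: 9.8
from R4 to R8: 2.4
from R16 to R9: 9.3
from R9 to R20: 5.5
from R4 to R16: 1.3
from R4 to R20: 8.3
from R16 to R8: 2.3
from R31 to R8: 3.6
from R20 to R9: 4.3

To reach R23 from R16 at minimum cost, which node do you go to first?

Enumerating some paths:
R16 → R8 → R20 → R9 → R4 → R31 → R23: 2.3+7.7+4.3+4.9+4.1+7.8 = 31.1
R16 → R8 → R20 → R31 → R23: 2.3+7.7+1.3+7.8 = 19.1
R16 → R9 → R20 → R31 → R23: 9.3+5.5+1.3+7.8 = 23.9
R16 → R9 → R4 → R31 → R23: 9.3+4.9+4.1+7.8 = 26.1
Cheapest is R16 → R8 → R20 → R31 → R23 at 19.1.
So from R16 the first move is to R8.

R8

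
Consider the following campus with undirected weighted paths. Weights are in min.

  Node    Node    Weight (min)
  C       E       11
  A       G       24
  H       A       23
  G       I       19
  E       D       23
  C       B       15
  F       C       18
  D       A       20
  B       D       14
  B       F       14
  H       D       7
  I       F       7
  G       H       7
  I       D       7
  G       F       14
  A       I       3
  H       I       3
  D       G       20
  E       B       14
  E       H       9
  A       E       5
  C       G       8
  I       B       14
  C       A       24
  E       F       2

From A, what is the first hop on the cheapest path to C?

Compare a few routes:
A - E - C: 5+11 = 16
A - I - H - G - C: 3+3+7+8 = 21
The minimum is 16 min via A - E - C.
So from A the first move is to E.

E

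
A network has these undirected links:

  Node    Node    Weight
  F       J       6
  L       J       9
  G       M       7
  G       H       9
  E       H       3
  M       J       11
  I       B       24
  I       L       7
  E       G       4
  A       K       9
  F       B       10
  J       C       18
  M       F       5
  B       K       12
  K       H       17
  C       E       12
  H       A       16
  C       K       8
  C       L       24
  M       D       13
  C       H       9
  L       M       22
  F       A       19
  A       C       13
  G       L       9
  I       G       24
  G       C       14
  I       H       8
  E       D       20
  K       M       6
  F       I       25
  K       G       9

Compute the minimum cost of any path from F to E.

Running Dijkstra from F:
F: 0
M: 5  (via F)
J: 6  (via F)
B: 10  (via F)
K: 11  (via M)
G: 12  (via M)
L: 15  (via J)
E: 16  (via G)
Shortest route: F–M–G–E = 16.

16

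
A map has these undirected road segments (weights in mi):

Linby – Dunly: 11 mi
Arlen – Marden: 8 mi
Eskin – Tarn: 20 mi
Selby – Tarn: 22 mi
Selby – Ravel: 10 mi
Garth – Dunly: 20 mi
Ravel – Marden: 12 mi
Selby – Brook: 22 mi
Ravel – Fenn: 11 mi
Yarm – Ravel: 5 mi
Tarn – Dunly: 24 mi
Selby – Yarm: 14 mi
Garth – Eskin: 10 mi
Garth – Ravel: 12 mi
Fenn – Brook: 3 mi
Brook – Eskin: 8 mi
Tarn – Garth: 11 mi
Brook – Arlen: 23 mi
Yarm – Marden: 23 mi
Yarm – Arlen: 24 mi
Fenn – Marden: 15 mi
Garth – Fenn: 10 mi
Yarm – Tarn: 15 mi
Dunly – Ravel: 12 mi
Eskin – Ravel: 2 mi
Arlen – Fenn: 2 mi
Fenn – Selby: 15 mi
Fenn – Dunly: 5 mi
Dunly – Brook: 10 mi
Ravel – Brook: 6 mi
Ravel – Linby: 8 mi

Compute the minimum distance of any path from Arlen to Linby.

18 mi

Candidate routes:
Arlen → Fenn → Brook → Ravel → Linby: 2+3+6+8 = 19
Arlen → Fenn → Dunly → Linby: 2+5+11 = 18
The minimum is 18 mi via Arlen → Fenn → Dunly → Linby.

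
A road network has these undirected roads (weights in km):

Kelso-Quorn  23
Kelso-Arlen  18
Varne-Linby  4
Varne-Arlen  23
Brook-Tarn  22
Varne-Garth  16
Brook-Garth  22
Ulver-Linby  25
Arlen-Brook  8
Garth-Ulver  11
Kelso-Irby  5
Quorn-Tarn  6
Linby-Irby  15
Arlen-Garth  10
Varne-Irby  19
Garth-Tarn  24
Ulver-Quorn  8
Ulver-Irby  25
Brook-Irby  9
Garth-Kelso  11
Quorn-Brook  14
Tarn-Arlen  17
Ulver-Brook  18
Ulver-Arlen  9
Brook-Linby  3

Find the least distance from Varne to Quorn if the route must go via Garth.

Shortest Varne→Garth: Varne → Garth = 16
Best Garth to Quorn: Garth → Ulver → Quorn costing 19
Total via Garth: 16 + 19 = 35 km.

35 km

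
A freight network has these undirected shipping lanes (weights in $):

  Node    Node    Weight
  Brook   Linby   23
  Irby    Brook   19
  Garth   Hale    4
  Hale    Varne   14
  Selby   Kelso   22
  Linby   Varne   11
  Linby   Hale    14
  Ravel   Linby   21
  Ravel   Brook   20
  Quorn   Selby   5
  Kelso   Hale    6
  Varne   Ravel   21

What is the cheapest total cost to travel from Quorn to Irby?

$89

Running Dijkstra from Quorn:
Quorn: 0
Selby: 5  (via Quorn)
Kelso: 27  (via Selby)
Hale: 33  (via Kelso)
Garth: 37  (via Hale)
Varne: 47  (via Hale)
Linby: 47  (via Hale)
Ravel: 68  (via Varne)
Brook: 70  (via Linby)
Irby: 89  (via Brook)
Shortest route: Quorn → Selby → Kelso → Hale → Linby → Brook → Irby = $89.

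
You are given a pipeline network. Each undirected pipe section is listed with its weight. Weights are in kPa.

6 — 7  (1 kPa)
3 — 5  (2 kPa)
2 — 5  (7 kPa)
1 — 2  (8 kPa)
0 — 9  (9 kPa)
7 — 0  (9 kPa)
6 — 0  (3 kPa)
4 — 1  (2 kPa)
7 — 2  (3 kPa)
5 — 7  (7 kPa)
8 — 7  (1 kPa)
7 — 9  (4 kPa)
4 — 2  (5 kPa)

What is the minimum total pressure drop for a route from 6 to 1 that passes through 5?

Shortest 6→5: 6–7–5 = 8
Best 5 to 1: 5–2–4–1 costing 14
Total via 5: 8 + 14 = 22 kPa.

22 kPa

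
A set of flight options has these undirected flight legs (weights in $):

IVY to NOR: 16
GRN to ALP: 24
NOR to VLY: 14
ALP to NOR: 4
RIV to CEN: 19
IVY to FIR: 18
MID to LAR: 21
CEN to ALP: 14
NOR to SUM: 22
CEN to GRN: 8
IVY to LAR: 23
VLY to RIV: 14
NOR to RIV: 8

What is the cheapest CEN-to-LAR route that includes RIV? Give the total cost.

$66

Shortest CEN→RIV: CEN–RIV = 19
Shortest RIV→LAR: RIV–NOR–IVY–LAR = 47
Total via RIV: 19 + 47 = $66.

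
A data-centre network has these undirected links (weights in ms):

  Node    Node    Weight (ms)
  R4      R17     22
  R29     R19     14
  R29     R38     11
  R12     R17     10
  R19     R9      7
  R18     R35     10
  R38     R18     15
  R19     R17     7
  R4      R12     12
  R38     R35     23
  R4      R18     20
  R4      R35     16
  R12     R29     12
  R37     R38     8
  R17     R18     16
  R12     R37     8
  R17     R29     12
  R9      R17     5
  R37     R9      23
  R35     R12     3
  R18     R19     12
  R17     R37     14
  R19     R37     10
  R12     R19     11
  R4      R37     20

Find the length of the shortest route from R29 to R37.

19 ms

Shortest distances from R29:
R29: 0
R38: 11  (via R29)
R17: 12  (via R29)
R12: 12  (via R29)
R19: 14  (via R29)
R35: 15  (via R12)
R9: 17  (via R17)
R37: 19  (via R38)
Shortest route: R29 → R38 → R37 = 19 ms.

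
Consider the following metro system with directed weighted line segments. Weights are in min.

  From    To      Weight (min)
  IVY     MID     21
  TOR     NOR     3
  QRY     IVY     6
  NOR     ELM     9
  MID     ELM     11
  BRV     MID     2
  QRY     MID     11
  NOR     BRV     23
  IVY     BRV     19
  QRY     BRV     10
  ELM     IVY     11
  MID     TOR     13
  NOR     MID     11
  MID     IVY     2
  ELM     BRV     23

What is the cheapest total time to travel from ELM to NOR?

41 min

Running Dijkstra from ELM:
ELM: 0
IVY: 11  (via ELM)
BRV: 23  (via ELM)
MID: 25  (via BRV)
TOR: 38  (via MID)
NOR: 41  (via TOR)
Shortest route: ELM–BRV–MID–TOR–NOR = 41 min.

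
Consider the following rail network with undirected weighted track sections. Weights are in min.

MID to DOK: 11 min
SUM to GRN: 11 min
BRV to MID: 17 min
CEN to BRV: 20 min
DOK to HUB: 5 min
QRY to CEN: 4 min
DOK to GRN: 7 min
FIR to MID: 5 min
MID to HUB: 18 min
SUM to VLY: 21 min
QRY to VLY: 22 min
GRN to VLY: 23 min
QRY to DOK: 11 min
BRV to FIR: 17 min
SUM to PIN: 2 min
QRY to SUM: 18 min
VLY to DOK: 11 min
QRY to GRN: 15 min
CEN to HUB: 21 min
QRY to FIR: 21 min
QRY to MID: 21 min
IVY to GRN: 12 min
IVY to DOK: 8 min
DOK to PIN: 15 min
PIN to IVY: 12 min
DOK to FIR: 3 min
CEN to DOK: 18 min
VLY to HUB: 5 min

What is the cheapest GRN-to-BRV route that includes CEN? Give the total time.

39 min

Shortest GRN→CEN: GRN–QRY–CEN = 19
Best CEN to BRV: CEN–BRV costing 20
Total via CEN: 19 + 20 = 39 min.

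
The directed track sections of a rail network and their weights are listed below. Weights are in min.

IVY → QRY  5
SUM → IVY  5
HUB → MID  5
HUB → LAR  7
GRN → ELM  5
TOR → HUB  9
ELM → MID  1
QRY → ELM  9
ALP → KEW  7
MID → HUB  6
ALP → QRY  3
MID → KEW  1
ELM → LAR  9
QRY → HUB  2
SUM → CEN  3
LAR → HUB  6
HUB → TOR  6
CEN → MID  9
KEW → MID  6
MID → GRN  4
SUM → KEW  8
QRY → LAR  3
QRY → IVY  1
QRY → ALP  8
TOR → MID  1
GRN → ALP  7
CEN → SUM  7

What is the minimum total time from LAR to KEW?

12 min

Enumerating some paths:
LAR–HUB–MID–KEW: 6+5+1 = 12
LAR–HUB–TOR–MID–KEW: 6+6+1+1 = 14
The minimum is 12 min via LAR–HUB–MID–KEW.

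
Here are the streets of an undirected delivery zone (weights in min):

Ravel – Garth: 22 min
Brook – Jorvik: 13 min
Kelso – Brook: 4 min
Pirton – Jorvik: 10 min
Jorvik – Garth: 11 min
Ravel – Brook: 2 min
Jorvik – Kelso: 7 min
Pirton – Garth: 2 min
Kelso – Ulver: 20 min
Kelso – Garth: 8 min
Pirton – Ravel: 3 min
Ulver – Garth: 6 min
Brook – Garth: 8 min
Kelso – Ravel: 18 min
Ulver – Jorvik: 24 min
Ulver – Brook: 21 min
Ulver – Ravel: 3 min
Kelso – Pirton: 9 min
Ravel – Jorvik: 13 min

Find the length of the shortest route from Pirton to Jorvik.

Shortest distances from Pirton:
Pirton: 0
Garth: 2  (via Pirton)
Ravel: 3  (via Pirton)
Brook: 5  (via Ravel)
Ulver: 6  (via Ravel)
Kelso: 9  (via Pirton)
Jorvik: 10  (via Pirton)
Shortest route: Pirton–Jorvik = 10 min.

10 min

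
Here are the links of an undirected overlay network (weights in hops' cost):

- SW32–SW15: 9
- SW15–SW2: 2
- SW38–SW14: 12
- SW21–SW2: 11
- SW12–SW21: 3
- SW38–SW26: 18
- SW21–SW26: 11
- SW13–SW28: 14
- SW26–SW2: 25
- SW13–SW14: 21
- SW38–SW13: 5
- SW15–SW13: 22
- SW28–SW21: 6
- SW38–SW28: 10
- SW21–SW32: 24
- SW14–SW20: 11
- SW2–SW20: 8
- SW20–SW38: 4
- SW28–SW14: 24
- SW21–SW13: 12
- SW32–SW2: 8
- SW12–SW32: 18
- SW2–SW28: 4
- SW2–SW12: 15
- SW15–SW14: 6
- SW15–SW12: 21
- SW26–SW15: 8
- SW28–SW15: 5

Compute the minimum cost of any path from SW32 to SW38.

Settle nodes by increasing distance from SW32:
SW32: 0
SW2: 8  (via SW32)
SW15: 9  (via SW32)
SW28: 12  (via SW2)
SW14: 15  (via SW15)
SW20: 16  (via SW2)
SW26: 17  (via SW15)
SW21: 18  (via SW28)
SW12: 18  (via SW32)
SW38: 20  (via SW20)
Shortest route: SW32 → SW2 → SW20 → SW38 = 20 hops' cost.

20 hops' cost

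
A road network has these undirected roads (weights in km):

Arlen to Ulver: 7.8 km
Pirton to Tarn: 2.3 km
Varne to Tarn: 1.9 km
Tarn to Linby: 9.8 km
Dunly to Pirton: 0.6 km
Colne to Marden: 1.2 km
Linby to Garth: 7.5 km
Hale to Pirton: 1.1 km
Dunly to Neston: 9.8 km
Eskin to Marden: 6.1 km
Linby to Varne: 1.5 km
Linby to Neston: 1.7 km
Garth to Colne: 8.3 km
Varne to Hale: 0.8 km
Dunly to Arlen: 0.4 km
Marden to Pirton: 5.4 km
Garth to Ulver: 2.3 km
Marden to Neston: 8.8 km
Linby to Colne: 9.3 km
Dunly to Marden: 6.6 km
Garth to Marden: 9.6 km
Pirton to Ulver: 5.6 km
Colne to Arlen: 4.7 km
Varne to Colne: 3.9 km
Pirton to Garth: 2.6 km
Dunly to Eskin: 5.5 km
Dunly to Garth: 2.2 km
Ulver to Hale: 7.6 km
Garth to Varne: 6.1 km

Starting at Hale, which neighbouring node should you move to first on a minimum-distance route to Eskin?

Pirton

Compare a few routes:
Hale–Pirton–Garth–Dunly–Eskin: 1.1+2.6+2.2+5.5 = 11.4
Hale–Varne–Tarn–Pirton–Dunly–Eskin: 0.8+1.9+2.3+0.6+5.5 = 11.1
Hale–Pirton–Dunly–Eskin: 1.1+0.6+5.5 = 7.2
Cheapest is Hale–Pirton–Dunly–Eskin at 7.2 km.
So from Hale the first move is to Pirton.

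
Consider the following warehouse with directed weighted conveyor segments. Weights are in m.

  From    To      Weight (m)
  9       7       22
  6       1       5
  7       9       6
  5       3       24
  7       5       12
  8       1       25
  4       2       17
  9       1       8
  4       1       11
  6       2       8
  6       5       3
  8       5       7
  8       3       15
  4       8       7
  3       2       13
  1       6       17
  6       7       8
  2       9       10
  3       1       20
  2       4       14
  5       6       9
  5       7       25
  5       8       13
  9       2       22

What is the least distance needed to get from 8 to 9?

30 m

Settle nodes by increasing distance from 8:
8: 0
5: 7  (via 8)
3: 15  (via 8)
6: 16  (via 5)
1: 21  (via 6)
2: 24  (via 6)
7: 24  (via 6)
9: 30  (via 7)
Shortest route: 8 → 5 → 6 → 7 → 9 = 30 m.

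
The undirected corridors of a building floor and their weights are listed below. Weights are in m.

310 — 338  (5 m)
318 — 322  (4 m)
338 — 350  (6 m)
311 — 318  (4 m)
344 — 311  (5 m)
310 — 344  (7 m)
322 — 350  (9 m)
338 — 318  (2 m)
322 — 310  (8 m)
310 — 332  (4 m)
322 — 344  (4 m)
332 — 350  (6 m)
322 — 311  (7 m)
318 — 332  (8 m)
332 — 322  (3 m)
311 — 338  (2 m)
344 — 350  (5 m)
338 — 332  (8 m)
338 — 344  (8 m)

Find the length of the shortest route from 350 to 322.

9 m

Compare a few routes:
350 - 338 - 311 - 318 - 322: 6+2+4+4 = 16
350 - 338 - 318 - 322: 6+2+4 = 12
350 - 322: 9 = 9
350 - 338 - 311 - 322: 6+2+7 = 15
Cheapest is 350 - 322 at 9 m.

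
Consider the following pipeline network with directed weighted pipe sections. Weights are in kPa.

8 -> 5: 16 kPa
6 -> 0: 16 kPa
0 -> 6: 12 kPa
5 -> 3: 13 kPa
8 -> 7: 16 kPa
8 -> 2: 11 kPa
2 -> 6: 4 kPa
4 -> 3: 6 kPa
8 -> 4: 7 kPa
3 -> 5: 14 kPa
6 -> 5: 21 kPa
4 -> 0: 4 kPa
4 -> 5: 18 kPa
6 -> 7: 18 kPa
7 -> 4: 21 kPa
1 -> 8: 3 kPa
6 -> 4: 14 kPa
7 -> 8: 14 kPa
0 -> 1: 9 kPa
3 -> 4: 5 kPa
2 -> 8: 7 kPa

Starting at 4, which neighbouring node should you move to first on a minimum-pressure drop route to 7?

Candidate routes:
4–0–1–8–7: 4+9+3+16 = 32
4–0–6–7: 4+12+18 = 34
4–0–1–8–2–6–7: 4+9+3+11+4+18 = 49
The minimum is 32 kPa via 4–0–1–8–7.
So from 4 the first move is to 0.

0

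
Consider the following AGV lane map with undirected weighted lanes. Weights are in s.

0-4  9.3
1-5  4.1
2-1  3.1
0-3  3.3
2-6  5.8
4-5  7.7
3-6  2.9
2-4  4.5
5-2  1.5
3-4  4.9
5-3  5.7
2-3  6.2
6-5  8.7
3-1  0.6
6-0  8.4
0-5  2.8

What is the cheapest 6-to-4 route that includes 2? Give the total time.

10.3 s

Shortest 6→2: 6 → 2 = 5.8
Best 2 to 4: 2 → 4 costing 4.5
Total via 2: 5.8 + 4.5 = 10.3 s.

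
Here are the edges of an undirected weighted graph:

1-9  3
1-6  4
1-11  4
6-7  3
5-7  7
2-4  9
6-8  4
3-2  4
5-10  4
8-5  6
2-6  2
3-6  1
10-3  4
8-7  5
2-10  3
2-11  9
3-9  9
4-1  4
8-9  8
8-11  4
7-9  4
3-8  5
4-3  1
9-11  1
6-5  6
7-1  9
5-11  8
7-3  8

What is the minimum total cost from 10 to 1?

9

Running Dijkstra from 10:
10: 0
2: 3  (via 10)
3: 4  (via 10)
5: 4  (via 10)
4: 5  (via 3)
6: 5  (via 2)
7: 8  (via 6)
1: 9  (via 4)
Shortest route: 10 → 3 → 4 → 1 = 9.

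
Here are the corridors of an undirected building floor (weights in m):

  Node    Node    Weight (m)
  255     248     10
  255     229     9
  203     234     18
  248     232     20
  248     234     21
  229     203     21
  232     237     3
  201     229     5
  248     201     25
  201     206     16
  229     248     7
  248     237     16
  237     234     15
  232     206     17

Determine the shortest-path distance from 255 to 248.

Shortest distances from 255:
255: 0
229: 9  (via 255)
248: 10  (via 255)
Shortest route: 255 → 248 = 10 m.

10 m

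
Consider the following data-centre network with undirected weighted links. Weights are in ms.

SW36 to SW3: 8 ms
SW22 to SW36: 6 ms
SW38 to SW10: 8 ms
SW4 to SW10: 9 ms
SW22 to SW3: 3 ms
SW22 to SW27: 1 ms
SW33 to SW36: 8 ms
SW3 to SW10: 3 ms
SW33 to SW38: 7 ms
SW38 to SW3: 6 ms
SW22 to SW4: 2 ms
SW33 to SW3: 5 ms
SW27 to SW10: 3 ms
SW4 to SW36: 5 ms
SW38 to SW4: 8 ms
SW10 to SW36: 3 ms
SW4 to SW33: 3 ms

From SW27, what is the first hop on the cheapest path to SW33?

SW22

Candidate routes:
SW27–SW22–SW3–SW33: 1+3+5 = 9
SW27–SW10–SW3–SW33: 3+3+5 = 11
SW27–SW22–SW4–SW33: 1+2+3 = 6
SW27–SW10–SW36–SW33: 3+3+8 = 14
The minimum is 6 ms via SW27–SW22–SW4–SW33.
So from SW27 the first move is to SW22.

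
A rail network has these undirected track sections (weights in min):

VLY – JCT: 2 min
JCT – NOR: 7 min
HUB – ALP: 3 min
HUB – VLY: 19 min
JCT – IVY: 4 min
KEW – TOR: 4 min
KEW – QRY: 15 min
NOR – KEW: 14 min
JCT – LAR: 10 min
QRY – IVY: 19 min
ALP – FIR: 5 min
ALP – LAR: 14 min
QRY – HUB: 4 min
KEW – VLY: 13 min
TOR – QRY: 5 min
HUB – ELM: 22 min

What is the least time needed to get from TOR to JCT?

Candidate routes:
TOR–KEW–NOR–JCT: 4+14+7 = 25
TOR–QRY–IVY–JCT: 5+19+4 = 28
TOR–KEW–VLY–JCT: 4+13+2 = 19
TOR–QRY–HUB–VLY–JCT: 5+4+19+2 = 30
The minimum is 19 min via TOR–KEW–VLY–JCT.

19 min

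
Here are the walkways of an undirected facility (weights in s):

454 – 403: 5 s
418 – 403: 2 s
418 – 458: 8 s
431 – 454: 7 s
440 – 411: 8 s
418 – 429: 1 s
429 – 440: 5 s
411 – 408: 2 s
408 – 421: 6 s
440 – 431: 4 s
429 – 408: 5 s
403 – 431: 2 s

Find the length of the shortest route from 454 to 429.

8 s

Settle nodes by increasing distance from 454:
454: 0
403: 5  (via 454)
431: 7  (via 454)
418: 7  (via 403)
429: 8  (via 418)
Shortest route: 454–403–418–429 = 8 s.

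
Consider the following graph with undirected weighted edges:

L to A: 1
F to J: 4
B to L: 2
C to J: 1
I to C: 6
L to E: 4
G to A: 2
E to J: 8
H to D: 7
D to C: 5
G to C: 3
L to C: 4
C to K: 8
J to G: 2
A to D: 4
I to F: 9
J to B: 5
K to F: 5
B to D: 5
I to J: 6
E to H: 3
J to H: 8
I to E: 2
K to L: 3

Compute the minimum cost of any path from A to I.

Enumerating some paths:
A - L - E - I: 1+4+2 = 7
A - G - J - I: 2+2+6 = 10
Cheapest is A - L - E - I at 7.

7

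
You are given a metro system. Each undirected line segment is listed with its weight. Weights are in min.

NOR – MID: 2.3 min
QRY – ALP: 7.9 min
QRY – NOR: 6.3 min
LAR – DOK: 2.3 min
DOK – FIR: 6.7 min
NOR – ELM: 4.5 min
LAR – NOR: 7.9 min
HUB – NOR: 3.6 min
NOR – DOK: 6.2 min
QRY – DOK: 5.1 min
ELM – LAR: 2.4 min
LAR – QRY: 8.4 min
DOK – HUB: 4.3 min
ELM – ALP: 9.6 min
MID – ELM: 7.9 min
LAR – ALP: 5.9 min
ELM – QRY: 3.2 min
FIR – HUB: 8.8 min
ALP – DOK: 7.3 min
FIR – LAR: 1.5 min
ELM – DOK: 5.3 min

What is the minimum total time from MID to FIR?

10.7 min

Shortest distances from MID:
MID: 0
NOR: 2.3  (via MID)
HUB: 5.9  (via NOR)
ELM: 6.8  (via NOR)
DOK: 8.5  (via NOR)
QRY: 8.6  (via NOR)
LAR: 9.2  (via ELM)
FIR: 10.7  (via LAR)
Shortest route: MID–NOR–ELM–LAR–FIR = 10.7 min.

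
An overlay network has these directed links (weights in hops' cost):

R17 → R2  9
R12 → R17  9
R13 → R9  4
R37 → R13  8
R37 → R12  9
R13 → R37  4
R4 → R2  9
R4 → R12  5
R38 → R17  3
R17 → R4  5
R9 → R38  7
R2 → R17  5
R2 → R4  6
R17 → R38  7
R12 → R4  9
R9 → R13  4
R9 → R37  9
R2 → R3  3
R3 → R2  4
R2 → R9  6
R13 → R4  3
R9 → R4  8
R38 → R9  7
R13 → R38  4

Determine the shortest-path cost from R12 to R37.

31 hops' cost

Candidate routes:
R12 → R4 → R2 → R9 → R13 → R37: 9+9+6+4+4 = 32
R12 → R17 → R2 → R9 → R13 → R37: 9+9+6+4+4 = 32
R12 → R17 → R38 → R9 → R13 → R37: 9+7+7+4+4 = 31
R12 → R17 → R38 → R9 → R37: 9+7+7+9 = 32
Cheapest is R12 → R17 → R38 → R9 → R13 → R37 at 31 hops' cost.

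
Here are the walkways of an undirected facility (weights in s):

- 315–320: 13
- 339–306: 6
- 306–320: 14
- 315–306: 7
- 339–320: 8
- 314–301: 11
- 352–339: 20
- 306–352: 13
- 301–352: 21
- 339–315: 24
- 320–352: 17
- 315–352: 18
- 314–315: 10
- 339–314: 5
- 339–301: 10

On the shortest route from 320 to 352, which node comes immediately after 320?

352

Enumerating some paths:
320–352: 17 = 17
320–339–306–352: 8+6+13 = 27
320–339–352: 8+20 = 28
320–306–352: 14+13 = 27
Cheapest is 320–352 at 17 s.
So from 320 the first move is to 352.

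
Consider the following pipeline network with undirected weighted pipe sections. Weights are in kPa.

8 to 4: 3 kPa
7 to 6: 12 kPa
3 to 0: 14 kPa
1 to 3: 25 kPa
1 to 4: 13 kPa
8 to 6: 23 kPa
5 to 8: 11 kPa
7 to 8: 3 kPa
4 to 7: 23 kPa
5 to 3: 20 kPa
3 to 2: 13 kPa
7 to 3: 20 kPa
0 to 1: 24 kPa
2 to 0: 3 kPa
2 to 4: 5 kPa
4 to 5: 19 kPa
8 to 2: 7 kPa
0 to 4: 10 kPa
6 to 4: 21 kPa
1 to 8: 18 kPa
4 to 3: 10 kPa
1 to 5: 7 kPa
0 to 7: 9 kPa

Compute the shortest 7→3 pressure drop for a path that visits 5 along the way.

34 kPa

Best 7 to 5: 7–8–5 costing 14
Shortest 5→3: 5–3 = 20
Total via 5: 14 + 20 = 34 kPa.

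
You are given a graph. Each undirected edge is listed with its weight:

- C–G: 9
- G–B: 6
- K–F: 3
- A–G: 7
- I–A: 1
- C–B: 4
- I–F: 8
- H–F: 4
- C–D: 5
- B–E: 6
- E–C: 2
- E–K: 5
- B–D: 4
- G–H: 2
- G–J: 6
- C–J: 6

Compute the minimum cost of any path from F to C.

10

Enumerating some paths:
F–H–G–C: 4+2+9 = 15
F–K–E–C: 3+5+2 = 10
F–H–G–B–C: 4+2+6+4 = 16
Cheapest is F–K–E–C at 10.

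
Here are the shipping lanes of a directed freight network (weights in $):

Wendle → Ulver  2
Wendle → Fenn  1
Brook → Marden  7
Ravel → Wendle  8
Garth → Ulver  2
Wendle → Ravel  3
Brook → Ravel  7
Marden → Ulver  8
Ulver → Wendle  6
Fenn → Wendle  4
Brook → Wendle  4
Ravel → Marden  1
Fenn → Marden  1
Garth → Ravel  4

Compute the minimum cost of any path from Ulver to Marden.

$8

Running Dijkstra from Ulver:
Ulver: 0
Wendle: 6  (via Ulver)
Fenn: 7  (via Wendle)
Marden: 8  (via Fenn)
Shortest route: Ulver–Wendle–Fenn–Marden = $8.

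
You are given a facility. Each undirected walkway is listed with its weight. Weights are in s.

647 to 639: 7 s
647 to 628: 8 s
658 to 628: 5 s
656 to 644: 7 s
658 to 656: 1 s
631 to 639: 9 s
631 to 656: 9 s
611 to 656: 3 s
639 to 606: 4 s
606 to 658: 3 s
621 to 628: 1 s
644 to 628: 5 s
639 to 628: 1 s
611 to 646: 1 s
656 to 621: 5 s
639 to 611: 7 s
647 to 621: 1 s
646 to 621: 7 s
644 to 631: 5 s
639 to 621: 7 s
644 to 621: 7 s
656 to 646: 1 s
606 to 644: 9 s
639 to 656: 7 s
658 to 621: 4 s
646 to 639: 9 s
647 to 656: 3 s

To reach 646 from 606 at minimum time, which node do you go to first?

658

Compare a few routes:
606 → 658 → 656 → 646: 3+1+1 = 5
606 → 658 → 656 → 611 → 646: 3+1+3+1 = 8
The minimum is 5 s via 606 → 658 → 656 → 646.
So from 606 the first move is to 658.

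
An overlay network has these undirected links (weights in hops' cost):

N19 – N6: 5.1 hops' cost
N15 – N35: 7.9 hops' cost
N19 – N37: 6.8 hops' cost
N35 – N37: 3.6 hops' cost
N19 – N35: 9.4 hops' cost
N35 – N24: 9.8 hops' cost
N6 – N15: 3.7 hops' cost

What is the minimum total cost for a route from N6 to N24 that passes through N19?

Best N6 to N19: N6 → N19 costing 5.1
Best N19 to N24: N19 → N35 → N24 costing 19.2
Total via N19: 5.1 + 19.2 = 24.3 hops' cost.

24.3 hops' cost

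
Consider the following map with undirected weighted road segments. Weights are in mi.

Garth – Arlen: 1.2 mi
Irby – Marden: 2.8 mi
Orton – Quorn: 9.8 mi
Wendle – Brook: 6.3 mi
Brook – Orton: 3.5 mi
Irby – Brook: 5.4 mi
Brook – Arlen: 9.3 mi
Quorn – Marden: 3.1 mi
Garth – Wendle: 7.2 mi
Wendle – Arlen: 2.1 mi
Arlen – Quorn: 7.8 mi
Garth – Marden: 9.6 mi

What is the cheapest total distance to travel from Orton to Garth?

13.1 mi

Settle nodes by increasing distance from Orton:
Orton: 0
Brook: 3.5  (via Orton)
Irby: 8.9  (via Brook)
Wendle: 9.8  (via Brook)
Quorn: 9.8  (via Orton)
Marden: 11.7  (via Irby)
Arlen: 11.9  (via Wendle)
Garth: 13.1  (via Arlen)
Shortest route: Orton–Brook–Wendle–Arlen–Garth = 13.1 mi.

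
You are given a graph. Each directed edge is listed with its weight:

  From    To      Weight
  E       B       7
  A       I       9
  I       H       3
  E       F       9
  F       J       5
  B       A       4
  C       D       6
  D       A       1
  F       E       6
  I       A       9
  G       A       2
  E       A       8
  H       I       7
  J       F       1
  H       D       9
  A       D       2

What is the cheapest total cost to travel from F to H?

Enumerating some paths:
F–E–B–A–I–H: 6+7+4+9+3 = 29
F–E–A–I–H: 6+8+9+3 = 26
The minimum is 26 via F–E–A–I–H.

26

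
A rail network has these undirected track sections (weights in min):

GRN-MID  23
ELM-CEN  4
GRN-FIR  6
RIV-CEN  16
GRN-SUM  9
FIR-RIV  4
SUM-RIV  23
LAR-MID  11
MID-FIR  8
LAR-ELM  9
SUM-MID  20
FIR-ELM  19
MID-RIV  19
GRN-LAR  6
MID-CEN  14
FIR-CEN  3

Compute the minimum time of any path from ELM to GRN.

Settle nodes by increasing distance from ELM:
ELM: 0
CEN: 4  (via ELM)
FIR: 7  (via CEN)
LAR: 9  (via ELM)
RIV: 11  (via FIR)
GRN: 13  (via FIR)
Shortest route: ELM → CEN → FIR → GRN = 13 min.

13 min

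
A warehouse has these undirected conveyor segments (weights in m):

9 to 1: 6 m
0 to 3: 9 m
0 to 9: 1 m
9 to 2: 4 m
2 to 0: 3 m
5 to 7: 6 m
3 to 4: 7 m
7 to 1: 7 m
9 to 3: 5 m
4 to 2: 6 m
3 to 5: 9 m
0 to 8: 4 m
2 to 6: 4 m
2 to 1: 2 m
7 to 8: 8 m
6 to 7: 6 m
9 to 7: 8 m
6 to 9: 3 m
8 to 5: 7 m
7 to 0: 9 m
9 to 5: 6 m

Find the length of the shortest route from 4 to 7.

Candidate routes:
4 → 2 → 6 → 7: 6+4+6 = 16
4 → 2 → 1 → 7: 6+2+7 = 15
The minimum is 15 m via 4 → 2 → 1 → 7.

15 m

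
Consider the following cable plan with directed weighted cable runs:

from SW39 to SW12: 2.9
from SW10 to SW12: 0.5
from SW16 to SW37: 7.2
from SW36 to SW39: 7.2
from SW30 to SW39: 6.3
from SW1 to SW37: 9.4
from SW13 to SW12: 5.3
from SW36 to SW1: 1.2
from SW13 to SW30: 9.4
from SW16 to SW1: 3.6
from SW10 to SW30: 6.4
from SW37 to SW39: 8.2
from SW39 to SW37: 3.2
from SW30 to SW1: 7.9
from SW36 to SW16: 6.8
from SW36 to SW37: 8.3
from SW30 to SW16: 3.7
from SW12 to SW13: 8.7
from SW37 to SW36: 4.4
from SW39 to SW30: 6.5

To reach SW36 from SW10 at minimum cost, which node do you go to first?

SW30

Compare a few routes:
SW10–SW30–SW39–SW37–SW36: 6.4+6.3+3.2+4.4 = 20.3
SW10–SW30–SW16–SW37–SW36: 6.4+3.7+7.2+4.4 = 21.7
Cheapest is SW10–SW30–SW39–SW37–SW36 at 20.3.
So from SW10 the first move is to SW30.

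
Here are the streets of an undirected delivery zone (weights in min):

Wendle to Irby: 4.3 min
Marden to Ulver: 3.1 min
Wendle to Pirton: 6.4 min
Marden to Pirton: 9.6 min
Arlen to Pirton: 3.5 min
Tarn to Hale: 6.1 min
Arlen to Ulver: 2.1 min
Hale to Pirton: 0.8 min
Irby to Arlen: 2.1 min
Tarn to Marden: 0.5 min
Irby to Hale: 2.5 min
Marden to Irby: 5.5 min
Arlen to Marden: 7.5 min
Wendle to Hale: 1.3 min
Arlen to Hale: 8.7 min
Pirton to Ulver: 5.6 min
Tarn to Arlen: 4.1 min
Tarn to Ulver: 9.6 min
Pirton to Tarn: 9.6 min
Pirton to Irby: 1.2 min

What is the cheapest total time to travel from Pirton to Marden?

Running Dijkstra from Pirton:
Pirton: 0
Hale: 0.8  (via Pirton)
Irby: 1.2  (via Pirton)
Wendle: 2.1  (via Hale)
Arlen: 3.3  (via Irby)
Ulver: 5.4  (via Arlen)
Marden: 6.7  (via Irby)
Shortest route: Pirton → Irby → Marden = 6.7 min.

6.7 min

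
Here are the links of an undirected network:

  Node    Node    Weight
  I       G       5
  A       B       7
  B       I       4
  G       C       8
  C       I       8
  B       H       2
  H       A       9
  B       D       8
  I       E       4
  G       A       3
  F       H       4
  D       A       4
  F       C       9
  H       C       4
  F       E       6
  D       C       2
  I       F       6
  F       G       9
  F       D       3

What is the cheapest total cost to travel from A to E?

12

Running Dijkstra from A:
A: 0
G: 3  (via A)
D: 4  (via A)
C: 6  (via D)
B: 7  (via A)
F: 7  (via D)
I: 8  (via G)
H: 9  (via A)
E: 12  (via I)
Shortest route: A → G → I → E = 12.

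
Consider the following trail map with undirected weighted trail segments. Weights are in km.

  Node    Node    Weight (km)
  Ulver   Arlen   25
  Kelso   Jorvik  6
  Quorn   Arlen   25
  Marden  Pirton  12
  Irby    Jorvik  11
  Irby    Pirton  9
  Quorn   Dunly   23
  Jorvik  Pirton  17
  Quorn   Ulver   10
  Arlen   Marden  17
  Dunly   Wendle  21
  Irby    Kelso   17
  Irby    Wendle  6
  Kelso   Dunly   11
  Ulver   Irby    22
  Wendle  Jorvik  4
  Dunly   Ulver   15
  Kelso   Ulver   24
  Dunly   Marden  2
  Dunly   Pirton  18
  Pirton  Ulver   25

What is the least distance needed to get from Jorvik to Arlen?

36 km

Running Dijkstra from Jorvik:
Jorvik: 0
Wendle: 4  (via Jorvik)
Kelso: 6  (via Jorvik)
Irby: 10  (via Wendle)
Dunly: 17  (via Kelso)
Pirton: 17  (via Jorvik)
Marden: 19  (via Dunly)
Ulver: 30  (via Kelso)
Arlen: 36  (via Marden)
Shortest route: Jorvik → Kelso → Dunly → Marden → Arlen = 36 km.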